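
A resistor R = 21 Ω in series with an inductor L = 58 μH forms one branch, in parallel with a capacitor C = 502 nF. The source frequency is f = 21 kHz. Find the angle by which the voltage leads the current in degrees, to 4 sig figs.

ω = 2πf = 131900 rad/s
X_L = ωL = 7.653 Ω
X_C = 1/(ωC) = 15.10 Ω
Branch 1 (R+jX_L): Z₁ = 21.00 + j7.653 Ω, |Z₁| = 22.35 Ω
Branch 2 (−jX_C): Z₂ = −j15.10 Ω
Parallel: Z = Z₁Z₂/(Z₁+Z₂), |Z| = 15.15 Ω, ∠Z = -50.46°

-50.46°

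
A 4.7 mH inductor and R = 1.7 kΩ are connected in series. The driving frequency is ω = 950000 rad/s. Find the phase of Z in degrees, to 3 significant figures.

69.2°

X_L = ωL = 4460 Ω
Z = 1700 + j4460 Ω
|Z| = √(1700² + 4460²) = 4780 Ω
∠Z = arctan(4460/1700) = 69.2°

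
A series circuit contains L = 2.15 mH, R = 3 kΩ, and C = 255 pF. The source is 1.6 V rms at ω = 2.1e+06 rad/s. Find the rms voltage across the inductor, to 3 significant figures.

X_L = ωL = 4520 Ω
X_C = 1/(ωC) = 1870 Ω
Net reactance X = X_L − X_C = 2650 Ω
Z = 3000 + j2650 Ω
|Z| = √(3000² + 2650²) = 4000 Ω
I = V/|Z| = 400 μA
V_L = I·|Z_L| = 0.000400 × 4520 = 1.81 V

1.81 V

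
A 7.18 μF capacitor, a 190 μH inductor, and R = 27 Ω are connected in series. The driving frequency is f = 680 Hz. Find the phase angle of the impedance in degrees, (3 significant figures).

ω = 2πf = 4273 rad/s
X_L = ωL = 0.812 Ω
X_C = 1/(ωC) = 32.6 Ω
Net reactance X = X_L − X_C = -31.8 Ω
Z = 27.0 − j31.8 Ω
|Z| = √(27.0² + 31.8²) = 41.7 Ω
∠Z = arctan(-31.8/27.0) = -49.7°

-49.7°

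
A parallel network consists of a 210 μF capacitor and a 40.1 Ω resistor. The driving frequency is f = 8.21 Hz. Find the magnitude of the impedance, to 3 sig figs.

ω = 2πf = 51.58 rad/s
X_C = 1/(ωC) = 92.3 Ω
Parallel: admittances add. Y = 1/R + jωC
Y = (0.0249 + j0.0108) S
|Y| = 0.0272 S → |Z| = 1/|Y| = 36.8 Ω, ∠Z = −∠Y = -23.5°

36.8 Ω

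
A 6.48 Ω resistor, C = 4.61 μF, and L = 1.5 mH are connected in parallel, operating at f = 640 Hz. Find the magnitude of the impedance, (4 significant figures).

ω = 2πf = 4021 rad/s
X_L = ωL = 6.032 Ω
X_C = 1/(ωC) = 53.94 Ω
Parallel: admittances add. Y = 1/R + 1/(jωL) + jωC
Y = (0.1543 − j0.1472) S
|Y| = 0.2133 S → |Z| = 1/|Y| = 4.688 Ω, ∠Z = −∠Y = 43.66°

4.688 Ω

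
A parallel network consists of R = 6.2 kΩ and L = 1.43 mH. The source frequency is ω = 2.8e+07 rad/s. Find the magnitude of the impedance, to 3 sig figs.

X_L = ωL = 40000 Ω
Parallel: admittances add. Y = 1/R + 1/(jωL)
Y = (0.000161 − j2.5e-05) S
|Y| = 0.000163 S → |Z| = 1/|Y| = 6130 Ω, ∠Z = −∠Y = 8.80°

6130 Ω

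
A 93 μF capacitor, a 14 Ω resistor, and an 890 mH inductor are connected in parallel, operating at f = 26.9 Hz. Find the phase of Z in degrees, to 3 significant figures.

ω = 2πf = 169.0 rad/s
X_L = ωL = 150 Ω
X_C = 1/(ωC) = 63.6 Ω
Parallel: admittances add. Y = 1/R + 1/(jωL) + jωC
Y = (0.0714 + j0.00907) S
|Y| = 0.0720 S → |Z| = 1/|Y| = 13.9 Ω, ∠Z = −∠Y = -7.24°

-7.24°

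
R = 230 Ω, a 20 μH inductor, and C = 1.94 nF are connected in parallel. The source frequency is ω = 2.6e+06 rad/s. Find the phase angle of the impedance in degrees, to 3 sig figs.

73.0°

X_L = ωL = 52.0 Ω
X_C = 1/(ωC) = 198 Ω
Parallel: admittances add. Y = 1/R + 1/(jωL) + jωC
Y = (0.00435 − j0.0142) S
|Y| = 0.0148 S → |Z| = 1/|Y| = 67.4 Ω, ∠Z = −∠Y = 73.0°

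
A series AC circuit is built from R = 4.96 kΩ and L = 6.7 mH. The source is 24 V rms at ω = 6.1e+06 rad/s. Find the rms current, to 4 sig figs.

X_L = ωL = 40870 Ω
Z = 4960 + j40870 Ω
|Z| = √(4960² + 40870²) = 41170 Ω
I = V/|Z| = 24/41170 = 583.0 μA

583.0 μA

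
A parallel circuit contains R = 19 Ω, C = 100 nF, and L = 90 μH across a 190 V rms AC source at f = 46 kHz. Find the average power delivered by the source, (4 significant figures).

1.900 kW

ω = 2πf = 289000 rad/s
X_L = ωL = 26.01 Ω
X_C = 1/(ωC) = 34.60 Ω
Parallel: admittances add. Y = 1/R + 1/(jωL) + jωC
Y = (0.05263 − j0.009541) S
|Y| = 0.05349 S → |Z| = 1/|Y| = 18.70 Ω, ∠Z = −∠Y = 10.27°
I = V/|Z| = 10.16 A
P = VI cos φ = 190 × 10.16 × cos(10.27°) = 1.900 kW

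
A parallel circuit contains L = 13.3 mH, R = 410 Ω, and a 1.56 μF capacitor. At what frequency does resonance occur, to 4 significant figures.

1.105 kHz

ω₀ = 1/√(LC) = 1/√(0.0133 × 1.56e-06) = 6942 rad/s
f₀ = ω₀/(2π) = 1.105 kHz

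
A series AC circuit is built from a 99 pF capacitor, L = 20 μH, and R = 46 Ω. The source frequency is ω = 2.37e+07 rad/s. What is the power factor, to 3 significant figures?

0.693

X_L = ωL = 474 Ω
X_C = 1/(ωC) = 426 Ω
Net reactance X = X_L − X_C = 47.8 Ω
Z = 46.0 + j47.8 Ω
|Z| = √(46.0² + 47.8²) = 66.3 Ω
∠Z = arctan(47.8/46.0) = 46.1°
cos φ = cos(46.1°) = 0.693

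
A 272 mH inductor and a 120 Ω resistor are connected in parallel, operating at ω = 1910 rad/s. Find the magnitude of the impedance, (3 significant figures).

X_L = ωL = 520 Ω
Parallel: admittances add. Y = 1/R + 1/(jωL)
Y = (0.00833 − j0.00192) S
|Y| = 0.00855 S → |Z| = 1/|Y| = 117 Ω, ∠Z = −∠Y = 13.0°

117 Ω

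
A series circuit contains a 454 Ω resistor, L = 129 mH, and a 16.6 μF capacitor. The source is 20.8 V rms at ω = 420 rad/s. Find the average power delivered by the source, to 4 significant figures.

X_L = ωL = 54.18 Ω
X_C = 1/(ωC) = 143.4 Ω
Net reactance X = X_L − X_C = -89.25 Ω
Z = 454.0 − j89.25 Ω
|Z| = √(454.0² + 89.25²) = 462.7 Ω
∠Z = arctan(-89.25/454.0) = -11.12°
I = V/|Z| = 44.95 mA
P = VI cos φ = 20.8 × 0.04495 × cos(-11.12°) = 917.5 mW

917.5 mW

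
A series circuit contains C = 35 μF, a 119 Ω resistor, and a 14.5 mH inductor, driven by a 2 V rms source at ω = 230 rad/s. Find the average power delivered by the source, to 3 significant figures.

16.5 mW

X_L = ωL = 3.33 Ω
X_C = 1/(ωC) = 124 Ω
Net reactance X = X_L − X_C = -121 Ω
Z = 119 − j121 Ω
|Z| = √(119² + 121²) = 170 Ω
∠Z = arctan(-121/119) = -45.5°
I = V/|Z| = 11.8 mA
P = VI cos φ = 2 × 0.0118 × cos(-45.5°) = 16.5 mW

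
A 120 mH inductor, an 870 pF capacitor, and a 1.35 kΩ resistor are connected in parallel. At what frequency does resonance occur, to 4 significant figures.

ω₀ = 1/√(LC) = 1/√(0.12 × 8.7e-10) = 97870 rad/s
f₀ = ω₀/(2π) = 15.58 kHz

15.58 kHz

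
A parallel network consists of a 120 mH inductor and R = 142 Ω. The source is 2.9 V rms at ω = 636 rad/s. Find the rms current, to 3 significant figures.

43.1 mA

X_L = ωL = 76.3 Ω
Parallel: admittances add. Y = 1/R + 1/(jωL)
Y = (0.00704 − j0.0131) S
|Y| = 0.0149 S → |Z| = 1/|Y| = 67.2 Ω, ∠Z = −∠Y = 61.7°
I = V/|Z| = 2.9/67.2 = 43.1 mA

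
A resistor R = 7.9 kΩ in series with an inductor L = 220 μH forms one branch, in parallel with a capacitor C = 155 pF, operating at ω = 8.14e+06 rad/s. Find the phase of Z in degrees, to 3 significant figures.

X_L = ωL = 1790 Ω
X_C = 1/(ωC) = 793 Ω
Branch 1 (R+jX_L): Z₁ = 7900 + j1790 Ω, |Z₁| = 8100 Ω
Branch 2 (−jX_C): Z₂ = −j793 Ω
Parallel: Z = Z₁Z₂/(Z₁+Z₂), |Z| = 806 Ω, ∠Z = -84.4°

-84.4°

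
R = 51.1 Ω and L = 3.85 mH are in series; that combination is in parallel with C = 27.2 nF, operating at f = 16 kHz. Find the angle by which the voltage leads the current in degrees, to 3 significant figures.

-30.2°

ω = 2πf = 100500 rad/s
X_L = ωL = 387 Ω
X_C = 1/(ωC) = 366 Ω
Branch 1 (R+jX_L): Z₁ = 51.1 + j387 Ω, |Z₁| = 390 Ω
Branch 2 (−jX_C): Z₂ = −j366 Ω
Parallel: Z = Z₁Z₂/(Z₁+Z₂), |Z| = 2580 Ω, ∠Z = -30.2°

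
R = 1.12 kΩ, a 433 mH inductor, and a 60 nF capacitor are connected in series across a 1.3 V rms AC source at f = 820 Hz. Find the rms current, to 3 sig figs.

ω = 2πf = 5152 rad/s
X_L = ωL = 2230 Ω
X_C = 1/(ωC) = 3230 Ω
Net reactance X = X_L − X_C = -1000 Ω
Z = 1120 − j1000 Ω
|Z| = √(1120² + 1000²) = 1500 Ω
I = V/|Z| = 1.3/1500 = 864 μA

864 μA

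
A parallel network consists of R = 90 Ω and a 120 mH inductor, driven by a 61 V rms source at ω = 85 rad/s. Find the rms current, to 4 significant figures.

X_L = ωL = 10.20 Ω
Parallel: admittances add. Y = 1/R + 1/(jωL)
Y = (0.01111 − j0.09804) S
|Y| = 0.09867 S → |Z| = 1/|Y| = 10.14 Ω, ∠Z = −∠Y = 83.53°
I = V/|Z| = 61/10.14 = 6.019 A

6.019 A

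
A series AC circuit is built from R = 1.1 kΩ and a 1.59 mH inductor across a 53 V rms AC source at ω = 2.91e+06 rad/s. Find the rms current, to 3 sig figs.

11.1 mA

X_L = ωL = 4630 Ω
Z = 1100 + j4630 Ω
|Z| = √(1100² + 4630²) = 4760 Ω
I = V/|Z| = 53/4760 = 11.1 mA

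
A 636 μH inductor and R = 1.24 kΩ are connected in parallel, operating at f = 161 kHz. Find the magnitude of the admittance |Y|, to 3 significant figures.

ω = 2πf = 1.012e+06 rad/s
X_L = ωL = 643 Ω
Parallel: admittances add. Y = 1/R + 1/(jωL)
Y = (0.000806 − j0.00155) S
|Y| = 0.00175 S → |Z| = 1/|Y| = 571 Ω, ∠Z = −∠Y = 62.6°

1.75 mS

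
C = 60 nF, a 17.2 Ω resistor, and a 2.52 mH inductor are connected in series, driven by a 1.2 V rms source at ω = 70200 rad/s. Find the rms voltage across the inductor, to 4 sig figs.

X_L = ωL = 176.9 Ω
X_C = 1/(ωC) = 237.4 Ω
Net reactance X = X_L − X_C = -60.51 Ω
Z = 17.20 − j60.51 Ω
|Z| = √(17.20² + 60.51²) = 62.91 Ω
I = V/|Z| = 19.07 mA
V_L = I·|Z_L| = 0.01907 × 176.9 = 3.374 V

3.374 V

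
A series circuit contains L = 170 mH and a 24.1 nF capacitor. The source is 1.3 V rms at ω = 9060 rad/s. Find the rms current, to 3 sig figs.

X_L = ωL = 1540 Ω
X_C = 1/(ωC) = 4580 Ω
Net reactance X = X_L − X_C = -3040 Ω
Z = − j3040 Ω
|Z| = √(0² + 3040²) = 3040 Ω
I = V/|Z| = 1.3/3040 = 428 μA

428 μA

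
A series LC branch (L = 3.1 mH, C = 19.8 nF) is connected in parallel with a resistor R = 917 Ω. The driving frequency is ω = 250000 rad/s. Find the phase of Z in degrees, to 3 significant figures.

58.0°

X_L = ωL = 775 Ω
X_C = 1/(ωC) = 202 Ω
Branch 1: Z₁ = R = 917 Ω
Branch 2 (series LC): Z₂ = j(X_L − X_C) = j573 Ω
Parallel: Z = Z₁Z₂/(Z₁+Z₂), |Z| = 486 Ω, ∠Z = 58.0°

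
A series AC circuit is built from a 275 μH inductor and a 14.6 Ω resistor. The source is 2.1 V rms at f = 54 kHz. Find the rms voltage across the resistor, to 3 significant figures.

ω = 2πf = 339300 rad/s
X_L = ωL = 93.3 Ω
Z = 14.6 + j93.3 Ω
|Z| = √(14.6² + 93.3²) = 94.4 Ω
I = V/|Z| = 22.2 mA
V_R = I·|Z_R| = 0.0222 × 14.6 = 0.325 V

0.325 V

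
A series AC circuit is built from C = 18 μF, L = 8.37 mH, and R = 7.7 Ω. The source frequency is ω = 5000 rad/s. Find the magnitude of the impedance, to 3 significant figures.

31.7 Ω

X_L = ωL = 41.9 Ω
X_C = 1/(ωC) = 11.1 Ω
Net reactance X = X_L − X_C = 30.7 Ω
Z = 7.70 + j30.7 Ω
|Z| = √(7.70² + 30.7²) = 31.7 Ω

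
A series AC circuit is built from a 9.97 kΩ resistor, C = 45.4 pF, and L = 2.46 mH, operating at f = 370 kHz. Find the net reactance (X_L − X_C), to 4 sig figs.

-3756 Ω

ω = 2πf = 2.325e+06 rad/s
X_L = ωL = 5719 Ω
X_C = 1/(ωC) = 9475 Ω
X = 5719 − 9475 = -3756 Ω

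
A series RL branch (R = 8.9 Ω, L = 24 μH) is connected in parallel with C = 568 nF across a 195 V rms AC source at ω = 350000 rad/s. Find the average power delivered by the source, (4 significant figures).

X_L = ωL = 8.400 Ω
X_C = 1/(ωC) = 5.030 Ω
Branch 1 (R+jX_L): Z₁ = 8.900 + j8.400 Ω, |Z₁| = 12.24 Ω
Branch 2 (−jX_C): Z₂ = −j5.030 Ω
Parallel: Z = Z₁Z₂/(Z₁+Z₂), |Z| = 6.469 Ω, ∠Z = -67.39°
I = V/|Z| = 30.15 A
P = VI cos φ = 195 × 30.15 × cos(-67.39°) = 2.260 kW

2.260 kW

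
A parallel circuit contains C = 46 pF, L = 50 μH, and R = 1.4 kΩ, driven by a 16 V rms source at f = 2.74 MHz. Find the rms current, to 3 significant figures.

12.9 mA

ω = 2πf = 1.722e+07 rad/s
X_L = ωL = 861 Ω
X_C = 1/(ωC) = 1260 Ω
Parallel: admittances add. Y = 1/R + 1/(jωL) + jωC
Y = (0.000714 − j0.000370) S
|Y| = 0.000804 S → |Z| = 1/|Y| = 1240 Ω, ∠Z = −∠Y = 27.4°
I = V/|Z| = 16/1240 = 12.9 mA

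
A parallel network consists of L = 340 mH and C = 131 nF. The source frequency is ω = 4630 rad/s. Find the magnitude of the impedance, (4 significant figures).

34830 Ω

X_L = ωL = 1574 Ω
X_C = 1/(ωC) = 1649 Ω
Parallel: admittances add. Y = 1/(jωL) + jωC
Y = (0 − j2.871e-05) S
|Y| = 2.871e-05 S → |Z| = 1/|Y| = 34830 Ω, ∠Z = −∠Y = 90.00°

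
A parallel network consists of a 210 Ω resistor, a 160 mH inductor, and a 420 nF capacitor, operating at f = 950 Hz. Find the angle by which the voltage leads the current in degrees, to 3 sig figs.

-17.0°

ω = 2πf = 5969 rad/s
X_L = ωL = 955 Ω
X_C = 1/(ωC) = 399 Ω
Parallel: admittances add. Y = 1/R + 1/(jωL) + jωC
Y = (0.00476 + j0.00146) S
|Y| = 0.00498 S → |Z| = 1/|Y| = 201 Ω, ∠Z = −∠Y = -17.0°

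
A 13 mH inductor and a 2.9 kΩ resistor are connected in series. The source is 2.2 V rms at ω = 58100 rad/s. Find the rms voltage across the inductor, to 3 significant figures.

0.554 V

X_L = ωL = 755 Ω
Z = 2900 + j755 Ω
|Z| = √(2900² + 755²) = 3000 Ω
I = V/|Z| = 734 μA
V_L = I·|Z_L| = 0.000734 × 755 = 0.554 V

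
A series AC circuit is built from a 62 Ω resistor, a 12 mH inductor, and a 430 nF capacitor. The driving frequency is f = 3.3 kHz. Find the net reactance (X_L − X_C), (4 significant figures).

136.7 Ω

ω = 2πf = 20730 rad/s
X_L = ωL = 248.8 Ω
X_C = 1/(ωC) = 112.2 Ω
X = 248.8 − 112.2 = 136.7 Ω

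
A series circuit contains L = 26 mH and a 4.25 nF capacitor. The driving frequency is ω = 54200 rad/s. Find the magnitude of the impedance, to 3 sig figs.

X_L = ωL = 1410 Ω
X_C = 1/(ωC) = 4340 Ω
Net reactance X = X_L − X_C = -2930 Ω
Z = − j2930 Ω
|Z| = √(0² + 2930²) = 2930 Ω

2930 Ω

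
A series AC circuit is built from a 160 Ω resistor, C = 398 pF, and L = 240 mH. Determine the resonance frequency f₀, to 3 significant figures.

ω₀ = 1/√(LC) = 1/√(0.24 × 3.98e-10) = 102300 rad/s
f₀ = ω₀/(2π) = 16.3 kHz

16.3 kHz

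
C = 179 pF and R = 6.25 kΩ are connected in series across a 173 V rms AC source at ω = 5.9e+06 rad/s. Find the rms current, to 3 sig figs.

X_C = 1/(ωC) = 947 Ω
Z = 6250 − j947 Ω
|Z| = √(6250² + 947²) = 6320 Ω
I = V/|Z| = 173/6320 = 27.4 mA

27.4 mA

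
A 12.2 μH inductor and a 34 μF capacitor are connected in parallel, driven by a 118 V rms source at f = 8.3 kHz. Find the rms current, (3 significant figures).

23.8 A

ω = 2πf = 52150 rad/s
X_L = ωL = 0.636 Ω
X_C = 1/(ωC) = 0.564 Ω
Parallel: admittances add. Y = 1/(jωL) + jωC
Y = (0 + j0.201) S
|Y| = 0.201 S → |Z| = 1/|Y| = 4.97 Ω, ∠Z = −∠Y = -90.0°
I = V/|Z| = 118/4.97 = 23.8 A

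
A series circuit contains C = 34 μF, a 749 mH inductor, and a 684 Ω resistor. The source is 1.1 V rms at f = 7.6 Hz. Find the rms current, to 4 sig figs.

1.226 mA

ω = 2πf = 47.75 rad/s
X_L = ωL = 35.77 Ω
X_C = 1/(ωC) = 615.9 Ω
Net reactance X = X_L − X_C = -580.2 Ω
Z = 684.0 − j580.2 Ω
|Z| = √(684.0² + 580.2²) = 896.9 Ω
I = V/|Z| = 1.1/896.9 = 1.226 mA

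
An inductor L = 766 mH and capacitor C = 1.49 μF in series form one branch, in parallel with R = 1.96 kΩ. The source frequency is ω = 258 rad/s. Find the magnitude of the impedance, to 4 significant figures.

1519 Ω

X_L = ωL = 197.6 Ω
X_C = 1/(ωC) = 2601 Ω
Branch 1: Z₁ = R = 1960 Ω
Branch 2 (series LC): Z₂ = j(X_L − X_C) = −j2404 Ω
Parallel: Z = Z₁Z₂/(Z₁+Z₂), |Z| = 1519 Ω, ∠Z = -39.19°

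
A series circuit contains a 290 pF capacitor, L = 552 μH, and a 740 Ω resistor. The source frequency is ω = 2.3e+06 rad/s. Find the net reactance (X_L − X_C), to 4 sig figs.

-229.7 Ω

X_L = ωL = 1270 Ω
X_C = 1/(ωC) = 1499 Ω
X = 1270 − 1499 = -229.7 Ω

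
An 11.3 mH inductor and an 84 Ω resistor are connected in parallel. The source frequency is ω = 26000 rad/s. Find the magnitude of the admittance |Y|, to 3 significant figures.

X_L = ωL = 294 Ω
Parallel: admittances add. Y = 1/R + 1/(jωL)
Y = (0.0119 − j0.00340) S
|Y| = 0.0124 S → |Z| = 1/|Y| = 80.8 Ω, ∠Z = −∠Y = 16.0°

12.4 mS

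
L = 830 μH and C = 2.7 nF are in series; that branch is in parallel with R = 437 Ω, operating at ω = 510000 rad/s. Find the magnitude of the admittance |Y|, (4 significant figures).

X_L = ωL = 423.3 Ω
X_C = 1/(ωC) = 726.2 Ω
Branch 1: Z₁ = R = 437.0 Ω
Branch 2 (series LC): Z₂ = j(X_L − X_C) = −j302.9 Ω
Parallel: Z = Z₁Z₂/(Z₁+Z₂), |Z| = 249.0 Ω, ∠Z = -55.27°
|Y| = 1/|Z| = 4.017 mS

4.017 mS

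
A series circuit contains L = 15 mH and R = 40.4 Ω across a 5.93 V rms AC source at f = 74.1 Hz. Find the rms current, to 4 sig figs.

ω = 2πf = 465.6 rad/s
X_L = ωL = 6.984 Ω
Z = 40.40 + j6.984 Ω
|Z| = √(40.40² + 6.984²) = 41.00 Ω
I = V/|Z| = 5.93/41.00 = 144.6 mA

144.6 mA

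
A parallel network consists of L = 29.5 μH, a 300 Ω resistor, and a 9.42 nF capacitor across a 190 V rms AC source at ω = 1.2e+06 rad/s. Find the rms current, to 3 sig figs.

3.28 A

X_L = ωL = 35.4 Ω
X_C = 1/(ωC) = 88.5 Ω
Parallel: admittances add. Y = 1/R + 1/(jωL) + jωC
Y = (0.00333 − j0.0169) S
|Y| = 0.0173 S → |Z| = 1/|Y| = 57.9 Ω, ∠Z = −∠Y = 78.9°
I = V/|Z| = 190/57.9 = 3.28 A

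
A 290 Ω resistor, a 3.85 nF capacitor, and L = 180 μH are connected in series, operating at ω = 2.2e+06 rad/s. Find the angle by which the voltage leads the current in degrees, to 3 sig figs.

X_L = ωL = 396 Ω
X_C = 1/(ωC) = 118 Ω
Net reactance X = X_L − X_C = 278 Ω
Z = 290 + j278 Ω
|Z| = √(290² + 278²) = 402 Ω
∠Z = arctan(278/290) = 43.8°

43.8°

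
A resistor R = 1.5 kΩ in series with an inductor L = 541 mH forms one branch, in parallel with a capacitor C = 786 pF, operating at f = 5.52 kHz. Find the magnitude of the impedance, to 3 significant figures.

38400 Ω

ω = 2πf = 34680 rad/s
X_L = ωL = 18800 Ω
X_C = 1/(ωC) = 36700 Ω
Branch 1 (R+jX_L): Z₁ = 1500 + j18800 Ω, |Z₁| = 18800 Ω
Branch 2 (−jX_C): Z₂ = −j36700 Ω
Parallel: Z = Z₁Z₂/(Z₁+Z₂), |Z| = 38400 Ω, ∠Z = 80.6°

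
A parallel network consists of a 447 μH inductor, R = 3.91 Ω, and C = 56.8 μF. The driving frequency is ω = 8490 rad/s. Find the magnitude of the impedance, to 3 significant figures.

2.97 Ω

X_L = ωL = 3.80 Ω
X_C = 1/(ωC) = 2.07 Ω
Parallel: admittances add. Y = 1/R + 1/(jωL) + jωC
Y = (0.256 + j0.219) S
|Y| = 0.337 S → |Z| = 1/|Y| = 2.97 Ω, ∠Z = −∠Y = -40.5°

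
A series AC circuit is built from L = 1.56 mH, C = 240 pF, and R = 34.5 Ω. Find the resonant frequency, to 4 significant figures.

ω₀ = 1/√(LC) = 1/√(0.00156 × 2.4e-10) = 1.634e+06 rad/s
f₀ = ω₀/(2π) = 260.1 kHz

260.1 kHz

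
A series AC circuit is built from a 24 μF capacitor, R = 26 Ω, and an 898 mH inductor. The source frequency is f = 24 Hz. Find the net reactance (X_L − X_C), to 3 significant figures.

-141 Ω

ω = 2πf = 150.8 rad/s
X_L = ωL = 135 Ω
X_C = 1/(ωC) = 276 Ω
X = 135 − 276 = -141 Ω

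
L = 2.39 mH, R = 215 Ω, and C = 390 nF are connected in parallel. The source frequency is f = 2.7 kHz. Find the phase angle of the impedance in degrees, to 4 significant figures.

75.55°

ω = 2πf = 16960 rad/s
X_L = ωL = 40.55 Ω
X_C = 1/(ωC) = 151.1 Ω
Parallel: admittances add. Y = 1/R + 1/(jωL) + jωC
Y = (0.004651 − j0.01805) S
|Y| = 0.01864 S → |Z| = 1/|Y| = 53.66 Ω, ∠Z = −∠Y = 75.55°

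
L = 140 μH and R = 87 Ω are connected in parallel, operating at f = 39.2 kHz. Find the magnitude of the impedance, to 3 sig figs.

ω = 2πf = 246300 rad/s
X_L = ωL = 34.5 Ω
Parallel: admittances add. Y = 1/R + 1/(jωL)
Y = (0.0115 − j0.0290) S
|Y| = 0.0312 S → |Z| = 1/|Y| = 32.1 Ω, ∠Z = −∠Y = 68.4°

32.1 Ω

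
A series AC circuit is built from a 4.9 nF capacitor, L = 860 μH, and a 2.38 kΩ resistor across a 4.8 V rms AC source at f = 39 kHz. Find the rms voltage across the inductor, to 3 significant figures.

0.411 V

ω = 2πf = 245000 rad/s
X_L = ωL = 211 Ω
X_C = 1/(ωC) = 833 Ω
Net reactance X = X_L − X_C = -622 Ω
Z = 2380 − j622 Ω
|Z| = √(2380² + 622²) = 2460 Ω
I = V/|Z| = 1.95 mA
V_L = I·|Z_L| = 0.00195 × 211 = 0.411 V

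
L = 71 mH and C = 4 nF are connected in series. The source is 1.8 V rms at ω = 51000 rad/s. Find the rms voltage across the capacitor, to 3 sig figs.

X_L = ωL = 3620 Ω
X_C = 1/(ωC) = 4900 Ω
Net reactance X = X_L − X_C = -1280 Ω
Z = − j1280 Ω
|Z| = √(0² + 1280²) = 1280 Ω
I = V/|Z| = 1.41 mA
V_C = I·|Z_C| = 0.00141 × 4900 = 6.89 V

6.89 V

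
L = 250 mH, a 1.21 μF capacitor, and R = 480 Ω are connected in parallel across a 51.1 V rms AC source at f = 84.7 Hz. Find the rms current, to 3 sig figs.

ω = 2πf = 532.2 rad/s
X_L = ωL = 133 Ω
X_C = 1/(ωC) = 1550 Ω
Parallel: admittances add. Y = 1/R + 1/(jωL) + jωC
Y = (0.00208 − j0.00687) S
|Y| = 0.00718 S → |Z| = 1/|Y| = 139 Ω, ∠Z = −∠Y = 73.1°
I = V/|Z| = 51.1/139 = 367 mA

367 mA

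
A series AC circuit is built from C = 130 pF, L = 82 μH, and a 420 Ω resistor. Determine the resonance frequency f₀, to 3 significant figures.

1.54 MHz

ω₀ = 1/√(LC) = 1/√(8.2e-05 × 1.3e-10) = 9.685e+06 rad/s
f₀ = ω₀/(2π) = 1.54 MHz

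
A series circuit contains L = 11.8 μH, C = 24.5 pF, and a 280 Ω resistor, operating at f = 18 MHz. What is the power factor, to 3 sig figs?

0.276

ω = 2πf = 1.131e+08 rad/s
X_L = ωL = 1330 Ω
X_C = 1/(ωC) = 361 Ω
Net reactance X = X_L − X_C = 974 Ω
Z = 280 + j974 Ω
|Z| = √(280² + 974²) = 1010 Ω
∠Z = arctan(974/280) = 74.0°
cos φ = cos(74.0°) = 0.276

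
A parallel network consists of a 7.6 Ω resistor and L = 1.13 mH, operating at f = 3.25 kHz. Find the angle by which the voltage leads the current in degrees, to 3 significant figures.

ω = 2πf = 20420 rad/s
X_L = ωL = 23.1 Ω
Parallel: admittances add. Y = 1/R + 1/(jωL)
Y = (0.132 − j0.0433) S
|Y| = 0.139 S → |Z| = 1/|Y| = 7.22 Ω, ∠Z = −∠Y = 18.2°

18.2°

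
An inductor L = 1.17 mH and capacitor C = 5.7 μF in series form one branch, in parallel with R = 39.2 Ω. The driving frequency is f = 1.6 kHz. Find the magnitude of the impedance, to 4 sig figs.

5.630 Ω

ω = 2πf = 10050 rad/s
X_L = ωL = 11.76 Ω
X_C = 1/(ωC) = 17.45 Ω
Branch 1: Z₁ = R = 39.20 Ω
Branch 2 (series LC): Z₂ = j(X_L − X_C) = −j5.689 Ω
Parallel: Z = Z₁Z₂/(Z₁+Z₂), |Z| = 5.630 Ω, ∠Z = -81.74°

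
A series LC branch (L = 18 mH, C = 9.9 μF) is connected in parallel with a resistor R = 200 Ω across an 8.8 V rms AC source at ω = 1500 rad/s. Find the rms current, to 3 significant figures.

X_L = ωL = 27.0 Ω
X_C = 1/(ωC) = 67.3 Ω
Branch 1: Z₁ = R = 200 Ω
Branch 2 (series LC): Z₂ = j(X_L − X_C) = −j40.3 Ω
Parallel: Z = Z₁Z₂/(Z₁+Z₂), |Z| = 39.5 Ω, ∠Z = -78.6°
I = V/|Z| = 8.8/39.5 = 223 mA

223 mA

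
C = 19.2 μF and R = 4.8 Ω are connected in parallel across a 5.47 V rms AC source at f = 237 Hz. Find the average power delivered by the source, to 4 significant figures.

ω = 2πf = 1489 rad/s
X_C = 1/(ωC) = 34.98 Ω
Parallel: admittances add. Y = 1/R + jωC
Y = (0.2083 + j0.02859) S
|Y| = 0.2103 S → |Z| = 1/|Y| = 4.755 Ω, ∠Z = −∠Y = -7.814°
I = V/|Z| = 1.150 A
P = VI cos φ = 5.47 × 1.150 × cos(-7.814°) = 6.234 W

6.234 W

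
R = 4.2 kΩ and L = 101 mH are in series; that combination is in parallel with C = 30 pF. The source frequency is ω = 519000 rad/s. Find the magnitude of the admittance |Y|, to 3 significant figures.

3.71 μS

X_L = ωL = 52400 Ω
X_C = 1/(ωC) = 64200 Ω
Branch 1 (R+jX_L): Z₁ = 4200 + j52400 Ω, |Z₁| = 52600 Ω
Branch 2 (−jX_C): Z₂ = −j64200 Ω
Parallel: Z = Z₁Z₂/(Z₁+Z₂), |Z| = 270000 Ω, ∠Z = 65.8°
|Y| = 1/|Z| = 3.71 μS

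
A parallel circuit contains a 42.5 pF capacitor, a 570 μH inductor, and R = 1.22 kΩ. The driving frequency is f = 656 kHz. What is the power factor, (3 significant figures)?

ω = 2πf = 4.122e+06 rad/s
X_L = ωL = 2350 Ω
X_C = 1/(ωC) = 5710 Ω
Parallel: admittances add. Y = 1/R + 1/(jωL) + jωC
Y = (0.000820 − j0.000250) S
|Y| = 0.000857 S → |Z| = 1/|Y| = 1170 Ω, ∠Z = −∠Y = 17.0°
cos φ = cos(17.0°) = 0.956

0.956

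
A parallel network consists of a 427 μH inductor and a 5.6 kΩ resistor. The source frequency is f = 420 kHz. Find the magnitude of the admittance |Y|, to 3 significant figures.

905 μS

ω = 2πf = 2.639e+06 rad/s
X_L = ωL = 1130 Ω
Parallel: admittances add. Y = 1/R + 1/(jωL)
Y = (0.000179 − j0.000887) S
|Y| = 0.000905 S → |Z| = 1/|Y| = 1100 Ω, ∠Z = −∠Y = 78.6°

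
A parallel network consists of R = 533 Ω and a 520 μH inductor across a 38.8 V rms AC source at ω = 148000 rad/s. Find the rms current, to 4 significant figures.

X_L = ωL = 76.96 Ω
Parallel: admittances add. Y = 1/R + 1/(jωL)
Y = (0.001876 − j0.01299) S
|Y| = 0.01313 S → |Z| = 1/|Y| = 76.17 Ω, ∠Z = −∠Y = 81.78°
I = V/|Z| = 38.8/76.17 = 509.4 mA

509.4 mA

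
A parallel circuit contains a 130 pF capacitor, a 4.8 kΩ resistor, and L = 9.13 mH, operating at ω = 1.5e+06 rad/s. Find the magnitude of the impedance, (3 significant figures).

4140 Ω

X_L = ωL = 13700 Ω
X_C = 1/(ωC) = 5130 Ω
Parallel: admittances add. Y = 1/R + 1/(jωL) + jωC
Y = (0.000208 + j0.000122) S
|Y| = 0.000241 S → |Z| = 1/|Y| = 4140 Ω, ∠Z = −∠Y = -30.3°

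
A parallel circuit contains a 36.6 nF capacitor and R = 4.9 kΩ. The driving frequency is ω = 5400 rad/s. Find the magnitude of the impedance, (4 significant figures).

3520 Ω

X_C = 1/(ωC) = 5060 Ω
Parallel: admittances add. Y = 1/R + jωC
Y = (0.0002041 + j0.0001976) S
|Y| = 0.0002841 S → |Z| = 1/|Y| = 3520 Ω, ∠Z = −∠Y = -44.08°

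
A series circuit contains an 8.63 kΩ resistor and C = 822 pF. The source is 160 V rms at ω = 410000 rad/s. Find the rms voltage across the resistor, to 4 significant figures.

151.3 V

X_C = 1/(ωC) = 2967 Ω
Z = 8630 − j2967 Ω
|Z| = √(8630² + 2967²) = 9126 Ω
I = V/|Z| = 17.53 mA
V_R = I·|Z_R| = 0.01753 × 8630 = 151.3 V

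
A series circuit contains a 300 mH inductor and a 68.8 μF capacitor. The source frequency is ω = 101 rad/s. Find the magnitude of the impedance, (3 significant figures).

X_L = ωL = 30.3 Ω
X_C = 1/(ωC) = 144 Ω
Net reactance X = X_L − X_C = -114 Ω
Z = − j114 Ω
|Z| = √(0² + 114²) = 114 Ω

114 Ω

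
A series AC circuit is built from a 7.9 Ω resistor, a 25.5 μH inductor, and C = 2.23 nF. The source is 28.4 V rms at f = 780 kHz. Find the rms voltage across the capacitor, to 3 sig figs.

ω = 2πf = 4.901e+06 rad/s
X_L = ωL = 125 Ω
X_C = 1/(ωC) = 91.5 Ω
Net reactance X = X_L − X_C = 33.5 Ω
Z = 7.90 + j33.5 Ω
|Z| = √(7.90² + 33.5²) = 34.4 Ω
I = V/|Z| = 826 mA
V_C = I·|Z_C| = 0.826 × 91.5 = 75.6 V

75.6 V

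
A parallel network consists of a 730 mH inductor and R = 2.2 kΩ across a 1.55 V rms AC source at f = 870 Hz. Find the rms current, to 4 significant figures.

804.5 μA

ω = 2πf = 5466 rad/s
X_L = ωL = 3990 Ω
Parallel: admittances add. Y = 1/R + 1/(jωL)
Y = (0.0004545 − j0.0002506) S
|Y| = 0.0005190 S → |Z| = 1/|Y| = 1927 Ω, ∠Z = −∠Y = 28.87°
I = V/|Z| = 1.55/1927 = 804.5 μA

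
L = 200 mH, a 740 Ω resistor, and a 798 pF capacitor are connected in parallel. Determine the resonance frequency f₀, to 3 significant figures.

12.6 kHz

ω₀ = 1/√(LC) = 1/√(0.2 × 7.98e-10) = 79160 rad/s
f₀ = ω₀/(2π) = 12.6 kHz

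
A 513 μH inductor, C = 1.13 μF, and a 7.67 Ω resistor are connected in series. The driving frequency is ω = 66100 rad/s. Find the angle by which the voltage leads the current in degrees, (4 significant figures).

69.51°

X_L = ωL = 33.91 Ω
X_C = 1/(ωC) = 13.39 Ω
Net reactance X = X_L − X_C = 20.52 Ω
Z = 7.670 + j20.52 Ω
|Z| = √(7.670² + 20.52²) = 21.91 Ω
∠Z = arctan(20.52/7.670) = 69.51°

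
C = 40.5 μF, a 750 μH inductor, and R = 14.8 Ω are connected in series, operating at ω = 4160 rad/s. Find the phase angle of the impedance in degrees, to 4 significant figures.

X_L = ωL = 3.120 Ω
X_C = 1/(ωC) = 5.935 Ω
Net reactance X = X_L − X_C = -2.815 Ω
Z = 14.80 − j2.815 Ω
|Z| = √(14.80² + 2.815²) = 15.07 Ω
∠Z = arctan(-2.815/14.80) = -10.77°

-10.77°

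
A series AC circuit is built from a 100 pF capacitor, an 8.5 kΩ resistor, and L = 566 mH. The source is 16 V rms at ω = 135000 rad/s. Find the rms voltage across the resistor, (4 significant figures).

X_L = ωL = 76410 Ω
X_C = 1/(ωC) = 74070 Ω
Net reactance X = X_L − X_C = 2336 Ω
Z = 8500 + j2336 Ω
|Z| = √(8500² + 2336²) = 8815 Ω
I = V/|Z| = 1.815 mA
V_R = I·|Z_R| = 0.001815 × 8500 = 15.43 V

15.43 V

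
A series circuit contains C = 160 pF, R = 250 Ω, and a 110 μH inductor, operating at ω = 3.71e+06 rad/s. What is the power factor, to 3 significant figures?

0.192

X_L = ωL = 408 Ω
X_C = 1/(ωC) = 1680 Ω
Net reactance X = X_L − X_C = -1280 Ω
Z = 250 − j1280 Ω
|Z| = √(250² + 1280²) = 1300 Ω
∠Z = arctan(-1280/250) = -78.9°
cos φ = cos(-78.9°) = 0.192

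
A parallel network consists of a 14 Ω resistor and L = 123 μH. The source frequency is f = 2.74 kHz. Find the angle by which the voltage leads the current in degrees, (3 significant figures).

81.4°

ω = 2πf = 17220 rad/s
X_L = ωL = 2.12 Ω
Parallel: admittances add. Y = 1/R + 1/(jωL)
Y = (0.0714 − j0.472) S
|Y| = 0.478 S → |Z| = 1/|Y| = 2.09 Ω, ∠Z = −∠Y = 81.4°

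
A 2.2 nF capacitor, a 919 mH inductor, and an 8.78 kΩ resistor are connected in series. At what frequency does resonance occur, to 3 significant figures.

ω₀ = 1/√(LC) = 1/√(0.919 × 2.2e-09) = 22240 rad/s
f₀ = ω₀/(2π) = 3.54 kHz

3.54 kHz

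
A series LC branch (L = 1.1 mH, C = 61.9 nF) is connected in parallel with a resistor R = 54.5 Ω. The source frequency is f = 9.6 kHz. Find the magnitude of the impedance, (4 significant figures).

52.61 Ω

ω = 2πf = 60320 rad/s
X_L = ωL = 66.35 Ω
X_C = 1/(ωC) = 267.8 Ω
Branch 1: Z₁ = R = 54.50 Ω
Branch 2 (series LC): Z₂ = j(X_L − X_C) = −j201.5 Ω
Parallel: Z = Z₁Z₂/(Z₁+Z₂), |Z| = 52.61 Ω, ∠Z = -15.14°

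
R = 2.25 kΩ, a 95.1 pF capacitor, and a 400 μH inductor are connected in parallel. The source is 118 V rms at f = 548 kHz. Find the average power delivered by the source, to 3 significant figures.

ω = 2πf = 3.443e+06 rad/s
X_L = ωL = 1380 Ω
X_C = 1/(ωC) = 3050 Ω
Parallel: admittances add. Y = 1/R + 1/(jωL) + jωC
Y = (0.000444 − j0.000399) S
|Y| = 0.000597 S → |Z| = 1/|Y| = 1670 Ω, ∠Z = −∠Y = 41.9°
I = V/|Z| = 70.4 mA
P = VI cos φ = 118 × 0.0704 × cos(41.9°) = 6.19 W

6.19 W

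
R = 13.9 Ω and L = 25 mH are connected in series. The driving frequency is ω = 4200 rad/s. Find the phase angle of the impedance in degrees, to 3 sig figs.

82.5°

X_L = ωL = 105 Ω
Z = 13.9 + j105 Ω
|Z| = √(13.9² + 105²) = 106 Ω
∠Z = arctan(105/13.9) = 82.5°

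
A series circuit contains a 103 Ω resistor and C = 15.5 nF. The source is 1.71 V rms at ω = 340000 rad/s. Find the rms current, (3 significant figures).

7.92 mA

X_C = 1/(ωC) = 190 Ω
Z = 103 − j190 Ω
|Z| = √(103² + 190²) = 216 Ω
I = V/|Z| = 1.71/216 = 7.92 mA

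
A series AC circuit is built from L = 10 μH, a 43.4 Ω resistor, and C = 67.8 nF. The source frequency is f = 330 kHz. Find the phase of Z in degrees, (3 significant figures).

ω = 2πf = 2.073e+06 rad/s
X_L = ωL = 20.7 Ω
X_C = 1/(ωC) = 7.11 Ω
Net reactance X = X_L − X_C = 13.6 Ω
Z = 43.4 + j13.6 Ω
|Z| = √(43.4² + 13.6²) = 45.5 Ω
∠Z = arctan(13.6/43.4) = 17.4°

17.4°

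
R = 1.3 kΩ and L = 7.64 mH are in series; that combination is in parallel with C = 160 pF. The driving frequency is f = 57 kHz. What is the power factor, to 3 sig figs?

ω = 2πf = 358100 rad/s
X_L = ωL = 2740 Ω
X_C = 1/(ωC) = 17500 Ω
Branch 1 (R+jX_L): Z₁ = 1300 + j2740 Ω, |Z₁| = 3030 Ω
Branch 2 (−jX_C): Z₂ = −j17500 Ω
Parallel: Z = Z₁Z₂/(Z₁+Z₂), |Z| = 3580 Ω, ∠Z = 59.5°
cos φ = cos(59.5°) = 0.507

0.507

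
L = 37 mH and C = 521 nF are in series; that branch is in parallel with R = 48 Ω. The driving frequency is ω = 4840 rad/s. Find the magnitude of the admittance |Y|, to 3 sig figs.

X_L = ωL = 179 Ω
X_C = 1/(ωC) = 397 Ω
Branch 1: Z₁ = R = 48.0 Ω
Branch 2 (series LC): Z₂ = j(X_L − X_C) = −j217 Ω
Parallel: Z = Z₁Z₂/(Z₁+Z₂), |Z| = 46.9 Ω, ∠Z = -12.4°
|Y| = 1/|Z| = 21.3 mS

21.3 mS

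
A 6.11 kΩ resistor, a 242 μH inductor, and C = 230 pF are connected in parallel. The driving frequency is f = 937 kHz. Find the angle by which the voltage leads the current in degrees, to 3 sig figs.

ω = 2πf = 5.887e+06 rad/s
X_L = ωL = 1420 Ω
X_C = 1/(ωC) = 739 Ω
Parallel: admittances add. Y = 1/R + 1/(jωL) + jωC
Y = (0.000164 + j0.000652) S
|Y| = 0.000672 S → |Z| = 1/|Y| = 1490 Ω, ∠Z = −∠Y = -75.9°

-75.9°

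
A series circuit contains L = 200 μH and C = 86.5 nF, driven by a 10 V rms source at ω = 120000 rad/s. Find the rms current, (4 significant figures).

X_L = ωL = 24.00 Ω
X_C = 1/(ωC) = 96.34 Ω
Net reactance X = X_L − X_C = -72.34 Ω
Z = − j72.34 Ω
|Z| = √(0² + 72.34²) = 72.34 Ω
I = V/|Z| = 10/72.34 = 138.2 mA

138.2 mA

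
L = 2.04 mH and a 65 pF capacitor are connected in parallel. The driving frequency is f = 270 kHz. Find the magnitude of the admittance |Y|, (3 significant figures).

ω = 2πf = 1.696e+06 rad/s
X_L = ωL = 3460 Ω
X_C = 1/(ωC) = 9070 Ω
Parallel: admittances add. Y = 1/(jωL) + jωC
Y = (0 − j0.000179) S
|Y| = 0.000179 S → |Z| = 1/|Y| = 5600 Ω, ∠Z = −∠Y = 90.0°

179 μS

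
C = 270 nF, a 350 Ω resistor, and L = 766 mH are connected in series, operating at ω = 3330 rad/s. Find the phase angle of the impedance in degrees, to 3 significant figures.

X_L = ωL = 2550 Ω
X_C = 1/(ωC) = 1110 Ω
Net reactance X = X_L − X_C = 1440 Ω
Z = 350 + j1440 Ω
|Z| = √(350² + 1440²) = 1480 Ω
∠Z = arctan(1440/350) = 76.3°

76.3°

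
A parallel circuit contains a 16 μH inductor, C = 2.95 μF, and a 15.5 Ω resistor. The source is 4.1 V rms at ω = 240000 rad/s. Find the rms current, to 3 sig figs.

1.85 A

X_L = ωL = 3.84 Ω
X_C = 1/(ωC) = 1.41 Ω
Parallel: admittances add. Y = 1/R + 1/(jωL) + jωC
Y = (0.0645 + j0.448) S
|Y| = 0.452 S → |Z| = 1/|Y| = 2.21 Ω, ∠Z = −∠Y = -81.8°
I = V/|Z| = 4.1/2.21 = 1.85 A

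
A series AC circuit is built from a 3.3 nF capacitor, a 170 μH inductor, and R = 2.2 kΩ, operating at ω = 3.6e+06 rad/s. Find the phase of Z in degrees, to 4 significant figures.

X_L = ωL = 612.0 Ω
X_C = 1/(ωC) = 84.18 Ω
Net reactance X = X_L − X_C = 527.8 Ω
Z = 2200 + j527.8 Ω
|Z| = √(2200² + 527.8²) = 2262 Ω
∠Z = arctan(527.8/2200) = 13.49°

13.49°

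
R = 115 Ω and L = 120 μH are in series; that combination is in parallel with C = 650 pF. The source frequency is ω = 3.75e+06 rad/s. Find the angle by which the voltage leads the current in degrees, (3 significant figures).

-33.4°

X_L = ωL = 450 Ω
X_C = 1/(ωC) = 410 Ω
Branch 1 (R+jX_L): Z₁ = 115 + j450 Ω, |Z₁| = 464 Ω
Branch 2 (−jX_C): Z₂ = −j410 Ω
Parallel: Z = Z₁Z₂/(Z₁+Z₂), |Z| = 1570 Ω, ∠Z = -33.4°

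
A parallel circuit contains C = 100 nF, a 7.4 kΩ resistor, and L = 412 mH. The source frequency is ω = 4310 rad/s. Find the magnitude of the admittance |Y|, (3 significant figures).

X_L = ωL = 1780 Ω
X_C = 1/(ωC) = 2320 Ω
Parallel: admittances add. Y = 1/R + 1/(jωL) + jωC
Y = (0.000135 − j0.000132) S
|Y| = 0.000189 S → |Z| = 1/|Y| = 5290 Ω, ∠Z = −∠Y = 44.4°

189 μS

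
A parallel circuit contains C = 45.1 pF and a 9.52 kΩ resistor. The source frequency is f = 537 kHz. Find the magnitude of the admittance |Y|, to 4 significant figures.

184.9 μS

ω = 2πf = 3.374e+06 rad/s
X_C = 1/(ωC) = 6572 Ω
Parallel: admittances add. Y = 1/R + jωC
Y = (0.0001050 + j0.0001522) S
|Y| = 0.0001849 S → |Z| = 1/|Y| = 5408 Ω, ∠Z = −∠Y = -55.38°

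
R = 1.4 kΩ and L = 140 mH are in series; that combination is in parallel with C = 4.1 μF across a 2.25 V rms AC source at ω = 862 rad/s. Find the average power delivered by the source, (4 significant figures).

X_L = ωL = 120.7 Ω
X_C = 1/(ωC) = 282.9 Ω
Branch 1 (R+jX_L): Z₁ = 1400 + j120.7 Ω, |Z₁| = 1405 Ω
Branch 2 (−jX_C): Z₂ = −j282.9 Ω
Parallel: Z = Z₁Z₂/(Z₁+Z₂), |Z| = 282.1 Ω, ∠Z = -78.46°
I = V/|Z| = 7.976 mA
P = VI cos φ = 2.25 × 0.007976 × cos(-78.46°) = 3.589 mW

3.589 mW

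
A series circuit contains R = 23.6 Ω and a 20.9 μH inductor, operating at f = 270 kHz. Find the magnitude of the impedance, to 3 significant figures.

42.6 Ω

ω = 2πf = 1.696e+06 rad/s
X_L = ωL = 35.5 Ω
Z = 23.6 + j35.5 Ω
|Z| = √(23.6² + 35.5²) = 42.6 Ω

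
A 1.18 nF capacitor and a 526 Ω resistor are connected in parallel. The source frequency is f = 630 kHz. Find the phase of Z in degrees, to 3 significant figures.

-67.9°

ω = 2πf = 3.958e+06 rad/s
X_C = 1/(ωC) = 214 Ω
Parallel: admittances add. Y = 1/R + jωC
Y = (0.00190 + j0.00467) S
|Y| = 0.00504 S → |Z| = 1/|Y| = 198 Ω, ∠Z = −∠Y = -67.9°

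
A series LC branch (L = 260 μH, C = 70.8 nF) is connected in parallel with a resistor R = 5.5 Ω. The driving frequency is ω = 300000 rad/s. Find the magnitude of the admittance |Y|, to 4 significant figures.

X_L = ωL = 78.00 Ω
X_C = 1/(ωC) = 47.08 Ω
Branch 1: Z₁ = R = 5.500 Ω
Branch 2 (series LC): Z₂ = j(X_L − X_C) = j30.92 Ω
Parallel: Z = Z₁Z₂/(Z₁+Z₂), |Z| = 5.415 Ω, ∠Z = 10.09°
|Y| = 1/|Z| = 184.7 mS

184.7 mS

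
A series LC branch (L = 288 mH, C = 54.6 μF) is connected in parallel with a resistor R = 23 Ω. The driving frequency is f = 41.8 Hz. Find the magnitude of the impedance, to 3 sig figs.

ω = 2πf = 262.6 rad/s
X_L = ωL = 75.6 Ω
X_C = 1/(ωC) = 69.7 Ω
Branch 1: Z₁ = R = 23.0 Ω
Branch 2 (series LC): Z₂ = j(X_L − X_C) = j5.90 Ω
Parallel: Z = Z₁Z₂/(Z₁+Z₂), |Z| = 5.72 Ω, ∠Z = 75.6°

5.72 Ω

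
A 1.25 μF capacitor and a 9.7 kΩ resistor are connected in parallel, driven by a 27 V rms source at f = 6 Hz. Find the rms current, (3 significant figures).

ω = 2πf = 37.70 rad/s
X_C = 1/(ωC) = 21200 Ω
Parallel: admittances add. Y = 1/R + jωC
Y = (0.000103 + j4.71e-05) S
|Y| = 0.000113 S → |Z| = 1/|Y| = 8820 Ω, ∠Z = −∠Y = -24.6°
I = V/|Z| = 27/8820 = 3.06 mA

3.06 mA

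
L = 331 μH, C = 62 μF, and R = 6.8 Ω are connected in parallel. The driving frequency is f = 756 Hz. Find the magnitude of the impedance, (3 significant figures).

ω = 2πf = 4750 rad/s
X_L = ωL = 1.57 Ω
X_C = 1/(ωC) = 3.40 Ω
Parallel: admittances add. Y = 1/R + 1/(jωL) + jωC
Y = (0.147 − j0.342) S
|Y| = 0.372 S → |Z| = 1/|Y| = 2.69 Ω, ∠Z = −∠Y = 66.7°

2.69 Ω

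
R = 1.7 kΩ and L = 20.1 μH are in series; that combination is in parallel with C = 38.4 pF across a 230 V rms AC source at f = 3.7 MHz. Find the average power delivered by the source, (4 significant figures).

ω = 2πf = 2.325e+07 rad/s
X_L = ωL = 467.3 Ω
X_C = 1/(ωC) = 1120 Ω
Branch 1 (R+jX_L): Z₁ = 1700 + j467.3 Ω, |Z₁| = 1763 Ω
Branch 2 (−jX_C): Z₂ = −j1120 Ω
Parallel: Z = Z₁Z₂/(Z₁+Z₂), |Z| = 1084 Ω, ∠Z = -53.62°
I = V/|Z| = 212.1 mA
P = VI cos φ = 230 × 0.2121 × cos(-53.62°) = 28.93 W

28.93 W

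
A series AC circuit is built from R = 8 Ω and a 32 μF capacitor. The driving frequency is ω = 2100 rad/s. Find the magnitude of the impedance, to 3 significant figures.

X_C = 1/(ωC) = 14.9 Ω
Z = 8.00 − j14.9 Ω
|Z| = √(8.00² + 14.9²) = 16.9 Ω

16.9 Ω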